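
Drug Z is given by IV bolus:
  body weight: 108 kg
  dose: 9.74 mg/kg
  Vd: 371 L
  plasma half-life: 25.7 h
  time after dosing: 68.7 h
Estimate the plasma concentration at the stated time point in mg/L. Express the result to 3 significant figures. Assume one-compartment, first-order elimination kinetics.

0.445 mg/L

Total dose = 9.74 × 108 = 1052 mg
C₀ = Dose / Vd = 1052 / 371 = 2.836 mg/L
k = ln2 / t½ = 0.693147 / 25.7 = 0.02697 h⁻¹
C = C₀ · e^(−k·t) = 2.836 × e^(−0.02697 × 68.7)
  = 2.836 × 0.1568 = 0.4447 mg/L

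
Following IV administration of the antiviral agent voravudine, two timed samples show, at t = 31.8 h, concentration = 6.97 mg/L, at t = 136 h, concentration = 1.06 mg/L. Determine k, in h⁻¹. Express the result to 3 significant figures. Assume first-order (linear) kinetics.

0.0181 h⁻¹

k = ln(C₁/C₂) / (t₂ − t₁) = ln(6.97/1.06) / (136 − 31.8)
  = 1.883 / 104.2 = 0.01807 h⁻¹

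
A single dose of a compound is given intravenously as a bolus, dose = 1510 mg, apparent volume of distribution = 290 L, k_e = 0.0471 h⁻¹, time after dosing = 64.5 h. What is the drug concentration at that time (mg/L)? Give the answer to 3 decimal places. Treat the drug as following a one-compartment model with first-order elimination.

0.250 mg/L

C₀ = Dose / Vd = 1510 / 290 = 5.207 mg/L
C = C₀ · e^(−k·t) = 5.207 × e^(−0.04710 × 64.5)
  = 5.207 × 0.04793 = 0.2496 mg/L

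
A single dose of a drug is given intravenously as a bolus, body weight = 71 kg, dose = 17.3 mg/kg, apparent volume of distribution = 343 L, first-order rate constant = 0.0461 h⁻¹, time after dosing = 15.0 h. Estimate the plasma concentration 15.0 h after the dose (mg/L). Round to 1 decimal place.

Total dose = 17.3 × 71 = 1228 mg
C₀ = Dose / Vd = 1228 / 343 = 3.580 mg/L
C = C₀ · e^(−k·t) = 3.580 × e^(−0.04610 × 15.0)
  = 3.580 × 0.5008 = 1.793 mg/L

1.8 mg/L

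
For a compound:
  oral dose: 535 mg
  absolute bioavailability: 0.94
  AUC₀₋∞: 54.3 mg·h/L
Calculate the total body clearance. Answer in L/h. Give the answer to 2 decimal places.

CL = F·Dose / AUC = 0.94 × 535 / 54.3 = 9.262 L/h

9.26 L/h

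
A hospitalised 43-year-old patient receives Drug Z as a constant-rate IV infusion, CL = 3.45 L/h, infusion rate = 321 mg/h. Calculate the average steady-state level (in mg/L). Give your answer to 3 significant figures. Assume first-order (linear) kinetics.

At steady state Css = R₀ / CL = 321 / 3.450 = 93.04 mg/L

93.0 mg/L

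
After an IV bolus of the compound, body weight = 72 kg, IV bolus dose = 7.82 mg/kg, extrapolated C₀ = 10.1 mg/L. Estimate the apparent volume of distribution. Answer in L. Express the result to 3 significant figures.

55.7 L

Dose = 7.82 × 72 = 563.0 mg
Vd = Dose / C₀ = 563.0 / 10.1 = 55.74 L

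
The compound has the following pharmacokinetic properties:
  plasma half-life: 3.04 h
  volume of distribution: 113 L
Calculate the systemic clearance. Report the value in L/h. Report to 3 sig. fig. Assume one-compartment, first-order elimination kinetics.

25.8 L/h

k = ln2 / t½ = 0.693147 / 3.04 = 0.2280 h⁻¹
CL = k × Vd = 0.2280 × 113 = 25.76 L/h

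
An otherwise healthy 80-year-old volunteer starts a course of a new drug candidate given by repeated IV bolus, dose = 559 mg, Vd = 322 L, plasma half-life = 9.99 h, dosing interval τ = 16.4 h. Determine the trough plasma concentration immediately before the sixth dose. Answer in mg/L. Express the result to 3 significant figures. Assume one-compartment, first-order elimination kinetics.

0.816 mg/L

C₀ per dose = Dose / Vd = 559 / 322 = 1.736 mg/L
k = ln2 / t½ = 0.693147 / 9.99 = 0.06938 h⁻¹
Fraction remaining after one interval: r = e^(−kτ) = e^(−0.06938 × 16.4) = 0.3205
Before dose 6, 5 doses have been given (aged 1τ, 2τ, 3τ, 4τ, 5τ).
C_trough = C₀ × (r + r² + … + r^5) = C₀ × r(1−r^5)/(1−r)
        = 1.736 × 0.3205 × (1 − 0.003382) / (1 − 0.3205) = 0.8161 mg/L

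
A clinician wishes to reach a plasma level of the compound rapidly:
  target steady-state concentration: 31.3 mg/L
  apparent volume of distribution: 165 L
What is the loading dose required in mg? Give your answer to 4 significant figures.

LD = Css × Vd = 31.3 × 165 = 5165 mg

5165 mg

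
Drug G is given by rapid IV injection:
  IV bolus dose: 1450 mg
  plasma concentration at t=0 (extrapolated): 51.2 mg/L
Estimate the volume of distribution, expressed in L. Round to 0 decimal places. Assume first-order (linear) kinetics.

Vd = Dose / C₀ = 1450 / 51.2 = 28.32 L

28 L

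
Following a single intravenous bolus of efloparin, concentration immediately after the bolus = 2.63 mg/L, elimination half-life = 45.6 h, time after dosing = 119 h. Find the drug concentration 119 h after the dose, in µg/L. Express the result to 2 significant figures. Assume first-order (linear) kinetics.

k = ln2 / t½ = 0.693147 / 45.6 = 0.01520 h⁻¹
C = C₀ · e^(−k·t) = 2.630 × e^(−0.01520 × 119)
  = 2.630 × 0.1639 = 0.4311 mg/L
Convert: 0.4311 mg/L × 1000 = 431.1 µg/L

430 µg/L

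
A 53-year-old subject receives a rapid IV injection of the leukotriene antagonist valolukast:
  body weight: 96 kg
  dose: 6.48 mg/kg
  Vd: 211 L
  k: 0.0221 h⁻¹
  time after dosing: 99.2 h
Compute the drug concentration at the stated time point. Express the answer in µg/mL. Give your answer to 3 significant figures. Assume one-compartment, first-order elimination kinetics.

Total dose = 6.48 × 96 = 622.1 mg
C₀ = Dose / Vd = 622.1 / 211 = 2.948 mg/L
C = C₀ · e^(−k·t) = 2.948 × e^(−0.02210 × 99.2)
  = 2.948 × 0.1117 = 0.3293 mg/L
(0.3293 mg/L = 0.3293 µg/mL)

0.329 µg/mL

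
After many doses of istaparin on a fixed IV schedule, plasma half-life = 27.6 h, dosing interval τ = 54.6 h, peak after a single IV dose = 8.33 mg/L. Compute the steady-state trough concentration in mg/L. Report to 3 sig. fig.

2.83 mg/L

k = ln2 / t½ = 0.693147 / 27.6 = 0.02511 h⁻¹
e^(−kτ) = e^(−0.02511 × 54.6) = 0.2539
Accumulation ratio R = 1 / (1 − e^(−kτ)) = 1 / (1 − 0.2539) = 1.340
Steady-state trough = C₀ × R × e^(−kτ) = 8.33 × 1.340 × 0.2539 = 2.834 mg/L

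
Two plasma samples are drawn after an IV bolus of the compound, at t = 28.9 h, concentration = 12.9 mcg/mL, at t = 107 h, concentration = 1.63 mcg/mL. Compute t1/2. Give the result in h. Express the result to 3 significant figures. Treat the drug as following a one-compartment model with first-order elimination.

k = ln(C₁/C₂) / (t₂ − t₁) = ln(12.9/1.63) / (107 − 28.9)
  = 2.069 / 78.10 = 0.02649 h⁻¹
t½ = ln2 / k = 0.693147 / 0.02649 = 26.17 h

26.2 h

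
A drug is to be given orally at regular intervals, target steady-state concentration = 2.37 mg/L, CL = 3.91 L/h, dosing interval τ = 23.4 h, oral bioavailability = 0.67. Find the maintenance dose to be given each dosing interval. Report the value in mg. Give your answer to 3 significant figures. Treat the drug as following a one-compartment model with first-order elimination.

324 mg

At steady state, F × (Dose/τ) = Css × CL.
Dose = Css × CL × τ / F = 2.37 × 3.910 × 23.4 / 0.67 = 323.6 mg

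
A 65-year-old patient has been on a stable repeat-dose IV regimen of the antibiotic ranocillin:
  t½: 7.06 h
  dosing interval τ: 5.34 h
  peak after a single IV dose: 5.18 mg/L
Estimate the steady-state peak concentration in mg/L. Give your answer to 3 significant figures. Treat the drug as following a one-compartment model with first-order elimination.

12.7 mg/L

k = ln2 / t½ = 0.693147 / 7.06 = 0.09818 h⁻¹
e^(−kτ) = e^(−0.09818 × 5.34) = 0.5920
Accumulation ratio R = 1 / (1 − e^(−kτ)) = 1 / (1 − 0.5920) = 2.451
Steady-state peak = C₀ × R = 5.18 × 2.451 = 12.70 mg/L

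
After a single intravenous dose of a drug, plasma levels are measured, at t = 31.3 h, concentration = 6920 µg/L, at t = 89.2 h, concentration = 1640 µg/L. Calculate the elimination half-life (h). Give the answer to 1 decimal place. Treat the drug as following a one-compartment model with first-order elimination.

27.9 h

k = ln(C₁/C₂) / (t₂ − t₁) = ln(6920/1640) / (89.2 − 31.3)
  = 1.440 / 57.90 = 0.02487 h⁻¹
t½ = ln2 / k = 0.693147 / 0.02487 = 27.87 h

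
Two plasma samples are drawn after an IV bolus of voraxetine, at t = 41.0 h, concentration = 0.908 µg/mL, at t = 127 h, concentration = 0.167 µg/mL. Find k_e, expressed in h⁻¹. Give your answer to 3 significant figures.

k = ln(C₁/C₂) / (t₂ − t₁) = ln(0.908/0.167) / (127 − 41.0)
  = 1.693 / 86.00 = 0.01969 h⁻¹

0.0197 h⁻¹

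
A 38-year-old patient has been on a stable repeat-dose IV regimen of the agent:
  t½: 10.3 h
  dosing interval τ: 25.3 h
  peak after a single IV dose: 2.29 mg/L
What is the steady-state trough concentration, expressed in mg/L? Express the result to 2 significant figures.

0.51 mg/L

k = ln2 / t½ = 0.693147 / 10.3 = 0.06730 h⁻¹
e^(−kτ) = e^(−0.06730 × 25.3) = 0.1822
Accumulation ratio R = 1 / (1 − e^(−kτ)) = 1 / (1 − 0.1822) = 1.223
Steady-state trough = C₀ × R × e^(−kτ) = 2.29 × 1.223 × 0.1822 = 0.5103 mg/L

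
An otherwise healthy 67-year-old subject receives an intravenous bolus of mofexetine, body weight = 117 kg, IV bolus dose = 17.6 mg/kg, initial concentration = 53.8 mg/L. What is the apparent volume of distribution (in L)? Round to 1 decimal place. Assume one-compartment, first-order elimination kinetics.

Dose = 17.6 × 117 = 2059 mg
Vd = Dose / C₀ = 2059 / 53.8 = 38.27 L

38.3 L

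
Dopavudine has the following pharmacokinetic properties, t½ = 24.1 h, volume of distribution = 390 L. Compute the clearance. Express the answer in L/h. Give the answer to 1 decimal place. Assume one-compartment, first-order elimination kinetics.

k = ln2 / t½ = 0.693147 / 24.1 = 0.02876 h⁻¹
CL = k × Vd = 0.02876 × 390 = 11.22 L/h

11.2 L/h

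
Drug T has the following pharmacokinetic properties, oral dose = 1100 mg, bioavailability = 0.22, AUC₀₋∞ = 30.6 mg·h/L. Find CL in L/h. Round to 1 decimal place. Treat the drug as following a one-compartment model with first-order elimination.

CL = F·Dose / AUC = 0.22 × 1100 / 30.6 = 7.908 L/h

7.9 L/h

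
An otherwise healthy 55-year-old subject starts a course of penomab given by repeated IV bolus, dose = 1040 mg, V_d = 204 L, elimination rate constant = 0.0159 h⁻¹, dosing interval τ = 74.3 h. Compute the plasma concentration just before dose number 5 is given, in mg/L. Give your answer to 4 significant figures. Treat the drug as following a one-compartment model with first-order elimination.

2.237 mg/L

C₀ per dose = Dose / Vd = 1040 / 204 = 5.098 mg/L
Fraction remaining after one interval: r = e^(−kτ) = e^(−0.01590 × 74.3) = 0.3069
Before dose 5, 4 doses have been given (aged 1τ, 2τ, 3τ, 4τ).
C_trough = C₀ × (r + r² + … + r^4) = C₀ × r(1−r^4)/(1−r)
        = 5.098 × 0.3069 × (1 − 0.008871) / (1 − 0.3069) = 2.237 mg/L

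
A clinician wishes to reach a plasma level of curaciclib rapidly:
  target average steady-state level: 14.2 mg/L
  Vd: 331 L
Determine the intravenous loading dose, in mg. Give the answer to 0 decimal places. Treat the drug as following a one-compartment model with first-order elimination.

4700 mg

LD = Css × Vd = 14.2 × 331 = 4700 mg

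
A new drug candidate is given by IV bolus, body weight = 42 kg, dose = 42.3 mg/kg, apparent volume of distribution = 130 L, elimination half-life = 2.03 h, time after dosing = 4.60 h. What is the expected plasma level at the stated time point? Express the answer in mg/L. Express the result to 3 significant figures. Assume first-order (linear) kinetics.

2.84 mg/L

Total dose = 42.3 × 42 = 1777 mg
C₀ = Dose / Vd = 1777 / 130 = 13.67 mg/L
k = ln2 / t½ = 0.693147 / 2.03 = 0.3415 h⁻¹
C = C₀ · e^(−k·t) = 13.67 × e^(−0.3415 × 4.60)
  = 13.67 × 0.2079 = 2.842 mg/L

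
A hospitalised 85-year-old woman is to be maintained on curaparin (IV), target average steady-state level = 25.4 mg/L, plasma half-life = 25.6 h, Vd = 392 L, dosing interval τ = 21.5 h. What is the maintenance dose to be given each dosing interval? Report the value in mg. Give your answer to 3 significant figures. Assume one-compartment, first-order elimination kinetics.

k = ln2 / t½ = 0.693147 / 25.6 = 0.02708 h⁻¹
CL = k × Vd = 0.02708 × 392 = 10.62 L/h
At steady state, Dose/τ = Css × CL.
Dose = Css × CL × τ = 25.4 × 10.62 × 21.5 = 5800 mg

5800 mg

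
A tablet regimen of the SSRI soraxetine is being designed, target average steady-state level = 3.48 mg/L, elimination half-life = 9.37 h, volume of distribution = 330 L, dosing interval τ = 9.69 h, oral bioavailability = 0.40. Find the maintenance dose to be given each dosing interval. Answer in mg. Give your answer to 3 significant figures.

2060 mg

k = ln2 / t½ = 0.693147 / 9.37 = 0.07398 h⁻¹
CL = k × Vd = 0.07398 × 330 = 24.41 L/h
At steady state, F × (Dose/τ) = Css × CL.
Dose = Css × CL × τ / F = 3.48 × 24.41 × 9.69 / 0.40 = 2058 mg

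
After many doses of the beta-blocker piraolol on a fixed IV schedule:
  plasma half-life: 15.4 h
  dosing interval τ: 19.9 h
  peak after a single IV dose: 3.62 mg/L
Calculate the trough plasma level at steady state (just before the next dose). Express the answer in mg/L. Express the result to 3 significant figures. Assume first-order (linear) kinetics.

k = ln2 / t½ = 0.693147 / 15.4 = 0.04501 h⁻¹
e^(−kτ) = e^(−0.04501 × 19.9) = 0.4083
Accumulation ratio R = 1 / (1 − e^(−kτ)) = 1 / (1 − 0.4083) = 1.690
Steady-state trough = C₀ × R × e^(−kτ) = 3.62 × 1.690 × 0.4083 = 2.498 mg/L

2.50 mg/L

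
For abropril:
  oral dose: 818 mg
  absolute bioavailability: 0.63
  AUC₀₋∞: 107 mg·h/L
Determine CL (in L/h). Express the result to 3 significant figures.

4.82 L/h

CL = F·Dose / AUC = 0.63 × 818 / 107 = 4.816 L/h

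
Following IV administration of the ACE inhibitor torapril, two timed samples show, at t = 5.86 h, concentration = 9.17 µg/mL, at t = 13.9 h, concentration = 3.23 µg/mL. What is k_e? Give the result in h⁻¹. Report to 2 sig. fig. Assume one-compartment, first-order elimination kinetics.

0.13 h⁻¹

k = ln(C₁/C₂) / (t₂ − t₁) = ln(9.17/3.23) / (13.9 − 5.86)
  = 1.043 / 8.040 = 0.1297 h⁻¹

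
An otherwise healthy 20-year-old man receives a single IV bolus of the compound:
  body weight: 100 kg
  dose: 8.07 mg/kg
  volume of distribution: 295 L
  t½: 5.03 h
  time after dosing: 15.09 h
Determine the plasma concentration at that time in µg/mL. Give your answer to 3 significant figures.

Total dose = 8.07 × 100 = 807.0 mg
C₀ = Dose / Vd = 807.0 / 295 = 2.736 mg/L
k = ln2 / t½ = 0.693147 / 5.03 = 0.1378 h⁻¹
t / t½ = 15.09 / 5.03 = 3 half-lives
C = C₀ × (1/2)^3 = 2.736 × 0.1250 = 0.3420 mg/L
(0.3420 mg/L = 0.3420 µg/mL)

0.342 µg/mL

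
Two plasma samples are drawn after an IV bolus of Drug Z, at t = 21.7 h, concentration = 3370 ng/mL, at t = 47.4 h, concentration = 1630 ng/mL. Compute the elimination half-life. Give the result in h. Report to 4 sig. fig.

24.53 h

k = ln(C₁/C₂) / (t₂ − t₁) = ln(3370/1630) / (47.4 − 21.7)
  = 0.7263 / 25.70 = 0.02826 h⁻¹
t½ = ln2 / k = 0.693147 / 0.02826 = 24.53 h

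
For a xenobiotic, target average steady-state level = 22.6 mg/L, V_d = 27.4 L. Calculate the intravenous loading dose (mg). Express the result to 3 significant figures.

619 mg

LD = Css × Vd = 22.6 × 27.4 = 619.2 mg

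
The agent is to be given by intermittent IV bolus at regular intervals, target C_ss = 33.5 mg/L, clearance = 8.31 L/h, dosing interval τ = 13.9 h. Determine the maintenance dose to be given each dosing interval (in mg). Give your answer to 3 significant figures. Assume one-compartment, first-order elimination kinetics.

At steady state, Dose/τ = Css × CL.
Dose = Css × CL × τ = 33.5 × 8.310 × 13.9 = 3870 mg

3870 mg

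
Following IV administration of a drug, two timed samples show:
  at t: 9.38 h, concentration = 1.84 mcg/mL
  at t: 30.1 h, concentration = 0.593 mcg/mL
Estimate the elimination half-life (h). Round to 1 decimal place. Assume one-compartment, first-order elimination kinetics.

k = ln(C₁/C₂) / (t₂ − t₁) = ln(1.84/0.593) / (30.1 − 9.38)
  = 1.132 / 20.72 = 0.05463 h⁻¹
t½ = ln2 / k = 0.693147 / 0.05463 = 12.69 h

12.7 h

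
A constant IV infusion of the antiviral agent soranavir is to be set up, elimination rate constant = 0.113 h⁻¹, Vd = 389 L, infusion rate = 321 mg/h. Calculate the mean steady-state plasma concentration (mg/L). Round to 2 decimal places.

CL = k × Vd = 0.1130 × 389 = 43.96 L/h
At steady state Css = R₀ / CL = 321 / 43.96 = 7.302 mg/L

7.30 mg/L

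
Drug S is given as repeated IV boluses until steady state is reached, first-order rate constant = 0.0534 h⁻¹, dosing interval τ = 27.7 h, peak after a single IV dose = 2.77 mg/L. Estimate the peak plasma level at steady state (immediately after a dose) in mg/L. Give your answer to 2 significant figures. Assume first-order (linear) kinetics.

3.6 mg/L

e^(−kτ) = e^(−0.05340 × 27.7) = 0.2278
Accumulation ratio R = 1 / (1 − e^(−kτ)) = 1 / (1 − 0.2278) = 1.295
Steady-state peak = C₀ × R = 2.77 × 1.295 = 3.587 mg/L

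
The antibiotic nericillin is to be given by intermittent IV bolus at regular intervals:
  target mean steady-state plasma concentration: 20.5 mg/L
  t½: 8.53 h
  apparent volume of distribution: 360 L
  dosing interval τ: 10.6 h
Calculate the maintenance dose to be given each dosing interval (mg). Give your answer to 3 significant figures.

6360 mg

k = ln2 / t½ = 0.693147 / 8.53 = 0.08126 h⁻¹
CL = k × Vd = 0.08126 × 360 = 29.25 L/h
At steady state, Dose/τ = Css × CL.
Dose = Css × CL × τ = 20.5 × 29.25 × 10.6 = 6356 mg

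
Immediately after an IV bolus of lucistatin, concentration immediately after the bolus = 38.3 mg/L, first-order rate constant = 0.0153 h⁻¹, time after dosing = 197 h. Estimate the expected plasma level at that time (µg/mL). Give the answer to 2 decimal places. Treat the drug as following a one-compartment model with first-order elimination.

C = C₀ · e^(−k·t) = 38.30 × e^(−0.01530 × 197)
  = 38.30 × 0.04909 = 1.880 mg/L
(1.880 mg/L = 1.880 µg/mL)

1.88 µg/mL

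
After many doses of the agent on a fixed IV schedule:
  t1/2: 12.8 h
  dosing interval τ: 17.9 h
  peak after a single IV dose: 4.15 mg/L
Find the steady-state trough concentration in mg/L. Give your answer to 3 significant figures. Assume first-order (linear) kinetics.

2.54 mg/L

k = ln2 / t½ = 0.693147 / 12.8 = 0.05415 h⁻¹
e^(−kτ) = e^(−0.05415 × 17.9) = 0.3794
Accumulation ratio R = 1 / (1 − e^(−kτ)) = 1 / (1 − 0.3794) = 1.611
Steady-state trough = C₀ × R × e^(−kτ) = 4.15 × 1.611 × 0.3794 = 2.537 mg/L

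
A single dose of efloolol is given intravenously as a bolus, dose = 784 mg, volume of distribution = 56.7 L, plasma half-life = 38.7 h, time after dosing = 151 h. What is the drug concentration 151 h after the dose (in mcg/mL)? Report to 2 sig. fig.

0.93 mcg/mL

C₀ = Dose / Vd = 784.0 / 56.7 = 13.83 mg/L
k = ln2 / t½ = 0.693147 / 38.7 = 0.01791 h⁻¹
C = C₀ · e^(−k·t) = 13.83 × e^(−0.01791 × 151)
  = 13.83 × 0.06691 = 0.9254 mg/L
(0.9254 mg/L = 0.9254 mcg/mL)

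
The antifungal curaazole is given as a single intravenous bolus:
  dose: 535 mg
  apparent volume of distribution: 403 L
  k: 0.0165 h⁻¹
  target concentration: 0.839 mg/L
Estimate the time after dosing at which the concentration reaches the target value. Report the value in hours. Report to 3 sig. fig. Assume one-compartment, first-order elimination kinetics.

27.8 h

C₀ = Dose / Vd = 535.0 / 403 = 1.328 mg/L
t = ln(C₀ / C) / k = ln(1.328 / 0.839) / 0.01650
  = ln(1.583) / 0.01650 = 0.4593 / 0.01650 = 27.84 h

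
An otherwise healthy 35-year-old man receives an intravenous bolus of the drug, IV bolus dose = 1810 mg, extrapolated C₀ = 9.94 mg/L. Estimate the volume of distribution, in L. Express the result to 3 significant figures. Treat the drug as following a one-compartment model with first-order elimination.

Vd = Dose / C₀ = 1810 / 9.94 = 182.1 L

182 L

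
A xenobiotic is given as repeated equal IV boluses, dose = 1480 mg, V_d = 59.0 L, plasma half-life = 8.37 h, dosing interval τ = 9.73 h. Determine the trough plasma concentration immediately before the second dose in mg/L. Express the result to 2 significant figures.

11 mg/L

C₀ per dose = Dose / Vd = 1480 / 59.0 = 25.08 mg/L
k = ln2 / t½ = 0.693147 / 8.37 = 0.08281 h⁻¹
Fraction remaining after one interval: r = e^(−kτ) = e^(−0.08281 × 9.73) = 0.4468
Before dose 2, 1 dose has been given (aged 1τ).
C_trough = C₀ × r = 25.08 × 0.4468 = 11.21 mg/L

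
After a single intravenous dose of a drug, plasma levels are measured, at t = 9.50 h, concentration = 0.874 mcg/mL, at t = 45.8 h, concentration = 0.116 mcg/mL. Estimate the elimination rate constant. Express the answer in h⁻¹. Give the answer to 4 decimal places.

0.0556 h⁻¹

k = ln(C₁/C₂) / (t₂ − t₁) = ln(0.874/0.116) / (45.8 − 9.50)
  = 2.019 / 36.30 = 0.05562 h⁻¹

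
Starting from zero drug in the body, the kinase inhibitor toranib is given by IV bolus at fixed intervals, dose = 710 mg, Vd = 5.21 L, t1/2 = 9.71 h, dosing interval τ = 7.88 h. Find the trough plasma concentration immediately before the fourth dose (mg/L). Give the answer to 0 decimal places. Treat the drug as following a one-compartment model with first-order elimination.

C₀ per dose = Dose / Vd = 710 / 5.21 = 136.3 mg/L
k = ln2 / t½ = 0.693147 / 9.71 = 0.07138 h⁻¹
Fraction remaining after one interval: r = e^(−kτ) = e^(−0.07138 × 7.88) = 0.5698
Before dose 4, 3 doses have been given (aged 1τ, 2τ, 3τ).
C_trough = C₀ × (r + r² + … + r^3) = C₀ × r(1−r^3)/(1−r)
        = 136.3 × 0.5698 × (1 − 0.1850) / (1 − 0.5698) = 147.1 mg/L

147 mg/L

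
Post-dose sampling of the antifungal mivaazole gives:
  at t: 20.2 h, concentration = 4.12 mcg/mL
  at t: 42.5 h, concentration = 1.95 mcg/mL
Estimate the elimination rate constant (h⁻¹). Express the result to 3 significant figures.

k = ln(C₁/C₂) / (t₂ − t₁) = ln(4.12/1.95) / (42.5 − 20.2)
  = 0.7480 / 22.30 = 0.03354 h⁻¹

0.0335 h⁻¹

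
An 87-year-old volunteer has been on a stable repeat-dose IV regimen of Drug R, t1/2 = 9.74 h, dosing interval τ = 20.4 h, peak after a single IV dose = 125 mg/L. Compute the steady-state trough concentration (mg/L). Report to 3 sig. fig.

38.2 mg/L

k = ln2 / t½ = 0.693147 / 9.74 = 0.07116 h⁻¹
e^(−kτ) = e^(−0.07116 × 20.4) = 0.2342
Accumulation ratio R = 1 / (1 − e^(−kτ)) = 1 / (1 − 0.2342) = 1.306
Steady-state trough = C₀ × R × e^(−kτ) = 125 × 1.306 × 0.2342 = 38.23 mg/L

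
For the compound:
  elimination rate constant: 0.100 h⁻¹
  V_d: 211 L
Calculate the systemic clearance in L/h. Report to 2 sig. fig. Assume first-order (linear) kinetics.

21 L/h

CL = k × Vd = 0.100 × 211 = 21.10 L/h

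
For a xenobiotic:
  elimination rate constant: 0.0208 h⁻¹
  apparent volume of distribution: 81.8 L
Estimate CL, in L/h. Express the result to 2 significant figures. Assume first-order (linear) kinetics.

CL = k × Vd = 0.0208 × 81.8 = 1.701 L/h

1.7 L/h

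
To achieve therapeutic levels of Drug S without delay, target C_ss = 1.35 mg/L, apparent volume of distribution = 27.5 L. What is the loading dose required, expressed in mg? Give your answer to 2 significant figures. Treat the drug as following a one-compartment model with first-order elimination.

LD = Css × Vd = 1.35 × 27.5 = 37.13 mg

37 mg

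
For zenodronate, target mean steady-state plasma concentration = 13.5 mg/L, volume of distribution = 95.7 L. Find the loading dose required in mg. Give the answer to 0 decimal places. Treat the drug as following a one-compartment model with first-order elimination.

1292 mg

LD = Css × Vd = 13.5 × 95.7 = 1292 mg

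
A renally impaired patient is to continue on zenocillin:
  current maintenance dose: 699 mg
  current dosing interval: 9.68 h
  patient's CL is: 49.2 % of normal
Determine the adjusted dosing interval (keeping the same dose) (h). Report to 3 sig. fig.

19.7 h

To keep the same average steady-state level, dosing rate must scale with clearance.
CL ratio = 49.2 / 100 = 0.4920
New interval (same dose) = 9.68 / 0.4920 = 19.67 h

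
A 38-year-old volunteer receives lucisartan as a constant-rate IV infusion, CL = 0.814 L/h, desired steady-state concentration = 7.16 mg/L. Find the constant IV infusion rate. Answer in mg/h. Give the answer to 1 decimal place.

5.8 mg/h

At steady state, infusion rate R₀ = Css × CL = 7.16 × 0.8140 = 5.828 mg/h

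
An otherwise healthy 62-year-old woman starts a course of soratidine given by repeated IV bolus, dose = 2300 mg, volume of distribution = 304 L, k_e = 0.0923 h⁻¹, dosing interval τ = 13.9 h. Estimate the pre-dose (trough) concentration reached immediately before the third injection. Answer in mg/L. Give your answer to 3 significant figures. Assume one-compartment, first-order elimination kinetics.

C₀ per dose = Dose / Vd = 2300 / 304 = 7.566 mg/L
Fraction remaining after one interval: r = e^(−kτ) = e^(−0.09230 × 13.9) = 0.2772
Before dose 3, 2 doses have been given (aged 1τ, 2τ).
C_trough = C₀ × (r + r²) = 7.566 × (0.2772 + 0.07684) = 2.679 mg/L

2.68 mg/L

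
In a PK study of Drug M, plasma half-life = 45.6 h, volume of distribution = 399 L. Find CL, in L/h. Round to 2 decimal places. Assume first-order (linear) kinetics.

6.07 L/h

k = ln2 / t½ = 0.693147 / 45.6 = 0.01520 h⁻¹
CL = k × Vd = 0.01520 × 399 = 6.065 L/h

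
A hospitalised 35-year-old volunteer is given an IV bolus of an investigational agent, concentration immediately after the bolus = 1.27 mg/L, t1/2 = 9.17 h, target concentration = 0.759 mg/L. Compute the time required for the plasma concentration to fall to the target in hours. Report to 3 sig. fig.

6.81 h

k = ln2 / t½ = 0.693147 / 9.17 = 0.07559 h⁻¹
t = ln(C₀ / C) / k = ln(1.270 / 0.759) / 0.07559
  = ln(1.673) / 0.07559 = 0.5146 / 0.07559 = 6.808 h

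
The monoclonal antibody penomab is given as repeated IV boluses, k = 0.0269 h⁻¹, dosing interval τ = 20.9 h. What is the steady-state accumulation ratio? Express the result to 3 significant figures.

e^(−kτ) = e^(−0.02690 × 20.9) = 0.5699
Accumulation ratio R = 1 / (1 − e^(−kτ)) = 1 / (1 − 0.5699) = 2.325

2.33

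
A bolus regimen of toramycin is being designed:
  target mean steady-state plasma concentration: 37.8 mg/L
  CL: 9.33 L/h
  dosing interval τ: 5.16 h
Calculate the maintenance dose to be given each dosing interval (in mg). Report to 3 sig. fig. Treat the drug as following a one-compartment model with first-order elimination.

At steady state, Dose/τ = Css × CL.
Dose = Css × CL × τ = 37.8 × 9.330 × 5.16 = 1820 mg

1820 mg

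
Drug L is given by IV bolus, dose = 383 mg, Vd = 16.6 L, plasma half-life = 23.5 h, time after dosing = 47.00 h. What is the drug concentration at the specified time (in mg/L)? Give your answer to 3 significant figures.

5.77 mg/L

C₀ = Dose / Vd = 383.0 / 16.6 = 23.07 mg/L
k = ln2 / t½ = 0.693147 / 23.5 = 0.02950 h⁻¹
t / t½ = 47.00 / 23.5 = 2 half-lives
C = C₀ × (1/2)^2 = 23.07 × 0.2500 = 5.768 mg/L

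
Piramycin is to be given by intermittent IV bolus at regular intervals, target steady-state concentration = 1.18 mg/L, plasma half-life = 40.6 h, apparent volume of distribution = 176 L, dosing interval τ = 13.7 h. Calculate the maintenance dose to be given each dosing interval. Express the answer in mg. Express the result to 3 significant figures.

k = ln2 / t½ = 0.693147 / 40.6 = 0.01707 h⁻¹
CL = k × Vd = 0.01707 × 176 = 3.004 L/h
At steady state, Dose/τ = Css × CL.
Dose = Css × CL × τ = 1.18 × 3.004 × 13.7 = 48.56 mg

48.6 mg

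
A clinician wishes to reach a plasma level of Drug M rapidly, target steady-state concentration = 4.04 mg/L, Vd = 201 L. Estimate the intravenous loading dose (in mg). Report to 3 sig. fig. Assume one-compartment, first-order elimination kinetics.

LD = Css × Vd = 4.04 × 201 = 812.0 mg

812 mg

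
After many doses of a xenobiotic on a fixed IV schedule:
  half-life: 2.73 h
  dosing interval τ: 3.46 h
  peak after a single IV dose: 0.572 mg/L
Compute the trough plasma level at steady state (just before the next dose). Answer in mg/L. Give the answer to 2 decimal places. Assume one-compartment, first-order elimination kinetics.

k = ln2 / t½ = 0.693147 / 2.73 = 0.2539 h⁻¹
e^(−kτ) = e^(−0.2539 × 3.46) = 0.4154
Accumulation ratio R = 1 / (1 − e^(−kτ)) = 1 / (1 − 0.4154) = 1.711
Steady-state trough = C₀ × R × e^(−kτ) = 0.572 × 1.711 × 0.4154 = 0.4065 mg/L

0.41 mg/L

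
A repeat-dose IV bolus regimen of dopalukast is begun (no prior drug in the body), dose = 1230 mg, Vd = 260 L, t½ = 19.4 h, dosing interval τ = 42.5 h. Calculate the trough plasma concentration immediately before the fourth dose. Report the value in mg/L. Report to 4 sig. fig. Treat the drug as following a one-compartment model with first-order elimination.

C₀ per dose = Dose / Vd = 1230 / 260 = 4.731 mg/L
k = ln2 / t½ = 0.693147 / 19.4 = 0.03573 h⁻¹
Fraction remaining after one interval: r = e^(−kτ) = e^(−0.03573 × 42.5) = 0.2190
Before dose 4, 3 doses have been given (aged 1τ, 2τ, 3τ).
C_trough = C₀ × (r + r² + … + r^3) = C₀ × r(1−r^3)/(1−r)
        = 4.731 × 0.2190 × (1 − 0.01050) / (1 − 0.2190) = 1.313 mg/L

1.313 mg/L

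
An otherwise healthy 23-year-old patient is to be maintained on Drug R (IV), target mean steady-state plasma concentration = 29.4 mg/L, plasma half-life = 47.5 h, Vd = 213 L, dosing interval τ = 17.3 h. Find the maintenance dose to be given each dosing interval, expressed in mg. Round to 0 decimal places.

1581 mg

k = ln2 / t½ = 0.693147 / 47.5 = 0.01459 h⁻¹
CL = k × Vd = 0.01459 × 213 = 3.108 L/h
At steady state, Dose/τ = Css × CL.
Dose = Css × CL × τ = 29.4 × 3.108 × 17.3 = 1581 mg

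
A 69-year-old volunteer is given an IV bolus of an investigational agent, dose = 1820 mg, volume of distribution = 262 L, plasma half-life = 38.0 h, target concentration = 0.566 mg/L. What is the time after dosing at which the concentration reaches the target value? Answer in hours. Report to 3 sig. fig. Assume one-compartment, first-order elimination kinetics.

C₀ = Dose / Vd = 1820 / 262 = 6.947 mg/L
k = ln2 / t½ = 0.693147 / 38.0 = 0.01824 h⁻¹
t = ln(C₀ / C) / k = ln(6.947 / 0.566) / 0.01824
  = ln(12.27) / 0.01824 = 2.507 / 0.01824 = 137.4 h

137 h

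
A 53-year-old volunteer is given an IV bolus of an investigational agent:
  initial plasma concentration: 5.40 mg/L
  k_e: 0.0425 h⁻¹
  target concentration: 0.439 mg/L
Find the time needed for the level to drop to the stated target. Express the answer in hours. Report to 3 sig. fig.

t = ln(C₀ / C) / k = ln(5.400 / 0.439) / 0.04250
  = ln(12.30) / 0.04250 = 2.510 / 0.04250 = 59.06 h

59.1 h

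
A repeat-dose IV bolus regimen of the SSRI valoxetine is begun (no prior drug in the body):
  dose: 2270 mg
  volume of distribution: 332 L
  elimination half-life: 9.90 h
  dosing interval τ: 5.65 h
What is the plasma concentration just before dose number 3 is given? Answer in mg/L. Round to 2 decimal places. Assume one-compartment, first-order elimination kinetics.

7.70 mg/L

C₀ per dose = Dose / Vd = 2270 / 332 = 6.837 mg/L
k = ln2 / t½ = 0.693147 / 9.90 = 0.07001 h⁻¹
Fraction remaining after one interval: r = e^(−kτ) = e^(−0.07001 × 5.65) = 0.6733
Before dose 3, 2 doses have been given (aged 1τ, 2τ).
C_trough = C₀ × (r + r²) = 6.837 × (0.6733 + 0.4533) = 7.703 mg/L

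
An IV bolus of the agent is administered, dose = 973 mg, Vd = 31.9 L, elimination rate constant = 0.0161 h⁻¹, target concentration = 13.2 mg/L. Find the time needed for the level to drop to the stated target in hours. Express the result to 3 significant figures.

C₀ = Dose / Vd = 973.0 / 31.9 = 30.50 mg/L
t = ln(C₀ / C) / k = ln(30.50 / 13.2) / 0.01610
  = ln(2.311) / 0.01610 = 0.8377 / 0.01610 = 52.03 h

52.0 h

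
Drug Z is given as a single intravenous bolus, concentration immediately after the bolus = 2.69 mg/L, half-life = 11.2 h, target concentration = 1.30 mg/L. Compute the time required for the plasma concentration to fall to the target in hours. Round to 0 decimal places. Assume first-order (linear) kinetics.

k = ln2 / t½ = 0.693147 / 11.2 = 0.06189 h⁻¹
t = ln(C₀ / C) / k = ln(2.690 / 1.30) / 0.06189
  = ln(2.069) / 0.06189 = 0.7271 / 0.06189 = 11.75 h

12 h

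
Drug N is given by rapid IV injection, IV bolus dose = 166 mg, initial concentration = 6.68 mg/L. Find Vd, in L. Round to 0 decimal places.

25 L

Vd = Dose / C₀ = 166.0 / 6.68 = 24.85 L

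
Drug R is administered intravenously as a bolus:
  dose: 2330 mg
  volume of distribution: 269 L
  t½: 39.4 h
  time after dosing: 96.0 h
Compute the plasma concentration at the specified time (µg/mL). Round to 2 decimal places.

C₀ = Dose / Vd = 2330 / 269 = 8.662 mg/L
k = ln2 / t½ = 0.693147 / 39.4 = 0.01759 h⁻¹
C = C₀ · e^(−k·t) = 8.662 × e^(−0.01759 × 96.0)
  = 8.662 × 0.1848 = 1.601 mg/L
(1.601 mg/L = 1.601 µg/mL)

1.60 µg/mL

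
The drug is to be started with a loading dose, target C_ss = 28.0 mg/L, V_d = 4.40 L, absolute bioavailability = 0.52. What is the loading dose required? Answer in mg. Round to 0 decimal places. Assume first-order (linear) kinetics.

237 mg

LD = Css × Vd / F = 28.0 × 4.40 / 0.52 = 236.9 mg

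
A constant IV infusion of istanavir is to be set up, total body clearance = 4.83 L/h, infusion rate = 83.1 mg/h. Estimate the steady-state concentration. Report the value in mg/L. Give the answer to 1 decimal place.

At steady state Css = R₀ / CL = 83.1 / 4.830 = 17.20 mg/L

17.2 mg/L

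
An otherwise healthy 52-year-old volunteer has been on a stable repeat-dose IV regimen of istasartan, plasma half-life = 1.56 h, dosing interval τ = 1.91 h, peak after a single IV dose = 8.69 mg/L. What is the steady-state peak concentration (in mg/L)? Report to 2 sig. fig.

15 mg/L

k = ln2 / t½ = 0.693147 / 1.56 = 0.4443 h⁻¹
e^(−kτ) = e^(−0.4443 × 1.91) = 0.4280
Accumulation ratio R = 1 / (1 − e^(−kτ)) = 1 / (1 − 0.4280) = 1.748
Steady-state peak = C₀ × R = 8.69 × 1.748 = 15.19 mg/L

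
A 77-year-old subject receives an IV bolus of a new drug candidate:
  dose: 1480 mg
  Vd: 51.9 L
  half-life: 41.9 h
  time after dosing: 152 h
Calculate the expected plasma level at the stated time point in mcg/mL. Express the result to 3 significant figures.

C₀ = Dose / Vd = 1480 / 51.9 = 28.52 mg/L
k = ln2 / t½ = 0.693147 / 41.9 = 0.01654 h⁻¹
C = C₀ · e^(−k·t) = 28.52 × e^(−0.01654 × 152)
  = 28.52 × 0.08094 = 2.308 mg/L
(2.308 mg/L = 2.308 mcg/mL)

2.31 mcg/mL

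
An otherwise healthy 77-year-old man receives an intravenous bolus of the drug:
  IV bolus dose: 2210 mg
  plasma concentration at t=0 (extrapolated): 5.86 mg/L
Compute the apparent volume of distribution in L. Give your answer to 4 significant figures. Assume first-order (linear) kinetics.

Vd = Dose / C₀ = 2210 / 5.86 = 377.1 L

377.1 L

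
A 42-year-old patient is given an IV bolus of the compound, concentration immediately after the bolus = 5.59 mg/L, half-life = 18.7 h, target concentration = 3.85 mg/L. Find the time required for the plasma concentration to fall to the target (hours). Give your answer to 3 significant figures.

k = ln2 / t½ = 0.693147 / 18.7 = 0.03707 h⁻¹
t = ln(C₀ / C) / k = ln(5.590 / 3.85) / 0.03707
  = ln(1.452) / 0.03707 = 0.3729 / 0.03707 = 10.06 h

10.1 h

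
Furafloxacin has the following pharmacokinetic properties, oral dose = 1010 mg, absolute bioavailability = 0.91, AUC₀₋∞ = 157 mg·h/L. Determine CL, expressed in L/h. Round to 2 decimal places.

5.85 L/h

CL = F·Dose / AUC = 0.91 × 1010 / 157 = 5.854 L/h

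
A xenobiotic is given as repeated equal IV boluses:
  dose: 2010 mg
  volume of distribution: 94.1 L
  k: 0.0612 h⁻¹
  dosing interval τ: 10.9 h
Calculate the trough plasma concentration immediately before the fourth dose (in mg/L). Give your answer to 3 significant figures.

19.5 mg/L

C₀ per dose = Dose / Vd = 2010 / 94.1 = 21.36 mg/L
Fraction remaining after one interval: r = e^(−kτ) = e^(−0.06120 × 10.9) = 0.5132
Before dose 4, 3 doses have been given (aged 1τ, 2τ, 3τ).
C_trough = C₀ × (r + r² + … + r^3) = C₀ × r(1−r^3)/(1−r)
        = 21.36 × 0.5132 × (1 − 0.1352) / (1 − 0.5132) = 19.47 mg/L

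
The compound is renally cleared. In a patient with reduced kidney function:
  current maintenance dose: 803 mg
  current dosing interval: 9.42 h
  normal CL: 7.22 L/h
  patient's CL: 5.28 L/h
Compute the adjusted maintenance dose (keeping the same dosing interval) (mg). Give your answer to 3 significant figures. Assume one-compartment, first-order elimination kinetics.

To keep the same average steady-state level, dosing rate must scale with clearance.
CL ratio = 5.28 / 7.22 = 0.7313
New dose (same interval) = 803 × 0.7313 = 587.2 mg

587 mg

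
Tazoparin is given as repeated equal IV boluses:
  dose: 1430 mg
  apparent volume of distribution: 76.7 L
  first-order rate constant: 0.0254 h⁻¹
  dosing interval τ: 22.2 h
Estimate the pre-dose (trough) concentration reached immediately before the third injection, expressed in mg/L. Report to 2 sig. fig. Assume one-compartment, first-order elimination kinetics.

17 mg/L

C₀ per dose = Dose / Vd = 1430 / 76.7 = 18.64 mg/L
Fraction remaining after one interval: r = e^(−kτ) = e^(−0.02540 × 22.2) = 0.5690
Before dose 3, 2 doses have been given (aged 1τ, 2τ).
C_trough = C₀ × (r + r²) = 18.64 × (0.5690 + 0.3238) = 16.64 mg/L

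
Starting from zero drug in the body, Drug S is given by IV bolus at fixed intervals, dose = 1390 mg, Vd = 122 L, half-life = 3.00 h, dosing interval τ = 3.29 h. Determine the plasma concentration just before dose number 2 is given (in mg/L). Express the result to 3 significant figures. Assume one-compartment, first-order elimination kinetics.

5.33 mg/L

C₀ per dose = Dose / Vd = 1390 / 122 = 11.39 mg/L
k = ln2 / t½ = 0.693147 / 3.00 = 0.2310 h⁻¹
Fraction remaining after one interval: r = e^(−kτ) = e^(−0.2310 × 3.29) = 0.4677
Before dose 2, 1 dose has been given (aged 1τ).
C_trough = C₀ × r = 11.39 × 0.4677 = 5.327 mg/L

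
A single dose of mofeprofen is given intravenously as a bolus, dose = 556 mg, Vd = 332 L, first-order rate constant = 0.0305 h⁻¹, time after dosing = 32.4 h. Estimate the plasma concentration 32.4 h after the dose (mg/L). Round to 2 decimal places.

C₀ = Dose / Vd = 556.0 / 332 = 1.675 mg/L
C = C₀ · e^(−k·t) = 1.675 × e^(−0.03050 × 32.4)
  = 1.675 × 0.3722 = 0.6234 mg/L

0.62 mg/L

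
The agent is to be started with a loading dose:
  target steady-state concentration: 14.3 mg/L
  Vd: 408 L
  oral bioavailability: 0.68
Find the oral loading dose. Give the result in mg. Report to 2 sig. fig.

LD = Css × Vd / F = 14.3 × 408 / 0.68 = 8580 mg

8600 mg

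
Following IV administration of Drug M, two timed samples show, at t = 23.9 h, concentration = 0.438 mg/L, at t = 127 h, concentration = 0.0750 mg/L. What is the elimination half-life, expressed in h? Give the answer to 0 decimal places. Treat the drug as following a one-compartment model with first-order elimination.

40 h

k = ln(C₁/C₂) / (t₂ − t₁) = ln(0.438/0.0750) / (127 − 23.9)
  = 1.765 / 103.1 = 0.01712 h⁻¹
t½ = ln2 / k = 0.693147 / 0.01712 = 40.49 h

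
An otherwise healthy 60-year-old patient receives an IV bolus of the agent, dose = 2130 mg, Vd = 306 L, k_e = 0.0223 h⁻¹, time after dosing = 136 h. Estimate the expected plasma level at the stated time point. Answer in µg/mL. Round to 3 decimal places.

0.335 µg/mL

C₀ = Dose / Vd = 2130 / 306 = 6.961 mg/L
C = C₀ · e^(−k·t) = 6.961 × e^(−0.02230 × 136)
  = 6.961 × 0.04818 = 0.3354 mg/L
(0.3354 mg/L = 0.3354 µg/mL)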